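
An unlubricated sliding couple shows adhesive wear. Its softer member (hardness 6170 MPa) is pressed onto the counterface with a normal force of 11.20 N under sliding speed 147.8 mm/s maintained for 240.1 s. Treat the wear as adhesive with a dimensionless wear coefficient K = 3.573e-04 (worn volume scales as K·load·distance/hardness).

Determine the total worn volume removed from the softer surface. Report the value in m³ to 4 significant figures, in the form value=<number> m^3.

value=2.302e-11 m^3

Intermediate values are shown rounded. Every step maintains full float precision, and a single final rounding: 4 significant figures.
Sliding speed v = 147.8 mm/s = 0.1478 m/s. Sliding distance L = v·t = 0.1478 m/s × 240.1 s = 35.49 m.
Hardness H = 6170 MPa = 6.170e+09 Pa.
Collected in SI base units: W = 11.20 N, H = 6.170e+09 Pa, K = 3.573e-04.
By Archard's law, V = K·W·L/H = 3.573e-04 · 11.20 · 35.49 / 6.170e+09 = 2.302e-11 m³.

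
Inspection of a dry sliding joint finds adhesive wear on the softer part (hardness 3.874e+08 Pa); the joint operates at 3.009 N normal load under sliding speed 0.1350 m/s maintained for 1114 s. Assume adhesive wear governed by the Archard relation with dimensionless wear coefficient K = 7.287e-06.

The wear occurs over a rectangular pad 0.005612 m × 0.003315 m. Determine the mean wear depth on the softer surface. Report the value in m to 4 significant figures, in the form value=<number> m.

The algebra maintains exact precision. Intermediates are shown rounded; one last rounding to four significant figures.
Convert: Distance covered L = v·t = 0.1350 m/s × 1114 s = 150.4 m.
Convert: Contact area A = 0.005612 m × 0.003315 m = 1.860e-05 m².
As SI base values: W = 3.009 N, H = 3.874e+08 Pa, K = 7.287e-06.
Apply Archard: V = K·W·L/H = 7.287e-06 · 3.009 · 150.4 / 3.874e+08 = 8.512e-12 m³.
Wear depth h = V/A = 8.512e-12 / 1.860e-05 = 4.575e-07 m.

value=4.575e-07 m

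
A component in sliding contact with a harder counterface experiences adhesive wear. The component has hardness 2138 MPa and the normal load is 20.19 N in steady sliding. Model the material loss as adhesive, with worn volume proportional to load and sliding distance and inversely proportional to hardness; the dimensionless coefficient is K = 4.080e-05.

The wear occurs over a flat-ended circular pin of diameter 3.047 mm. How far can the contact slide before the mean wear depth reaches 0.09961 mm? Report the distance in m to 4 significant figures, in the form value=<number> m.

The intermediates are printed rounded — each operation maintains exact precision, and a single final rounding, at 4 significant figures.
Convert: Hardness H = 2138 MPa = 2.138e+09 Pa.
Convert: Pin diameter d = 3.047 mm = 0.003047 m. Contact area A = π·d²/4 = π·(0.003047 m)²/4 = 7.292e-06 m².
Convert: Depth limit h_lim = 0.09961 mm = 9.961e-05 m.
In SI base units, W = 20.19 N, H = 2.138e+09 Pa, K = 4.080e-05.
Limit volume V_lim = h_lim·A = 9.961e-05 · 7.292e-06 = 7.263e-10 m³.
Thus life L = V_lim·H/(K·W) = 7.263e-10 · 2.138e+09 / (4.080e-05 · 20.19) = 1885 m.

value=1885 m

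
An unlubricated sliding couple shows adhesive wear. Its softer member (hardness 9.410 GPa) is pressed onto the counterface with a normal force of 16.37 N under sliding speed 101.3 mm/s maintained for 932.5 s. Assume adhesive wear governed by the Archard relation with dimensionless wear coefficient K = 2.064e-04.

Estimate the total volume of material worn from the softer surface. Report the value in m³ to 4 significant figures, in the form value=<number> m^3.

value=3.392e-11 m^3

Every step maintains full float precision; shown intermediates are rounded. Rounded once at the end, at 4 significant digits.
Convert: Sliding speed v = 101.3 mm/s = 0.1013 m/s. The distance L = v·t = 0.1013 m/s × 932.5 s = 94.46 m.
Convert: Hardness H = 9.410 GPa = 9.410e+09 Pa.
In SI base units, W = 16.37 N, H = 9.410e+09 Pa, K = 2.064e-04.
Archard volume V = K·W·L/H = 2.064e-04 · 16.37 · 94.46 / 9.410e+09 = 3.392e-11 m³.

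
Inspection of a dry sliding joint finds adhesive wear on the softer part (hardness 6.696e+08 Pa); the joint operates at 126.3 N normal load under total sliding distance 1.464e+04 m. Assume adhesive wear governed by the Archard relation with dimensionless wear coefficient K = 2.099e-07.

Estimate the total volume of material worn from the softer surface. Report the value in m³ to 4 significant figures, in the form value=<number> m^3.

Intermediate values are shown rounded. The computation maintains full precision. Rounded just once to four significant digits.
In SI base units: W = 126.3 N, H = 6.696e+08 Pa, K = 2.099e-07.
Archard relation: V = K·W·L/H = 2.099e-07 · 126.3 · 1.464e+04 / 6.696e+08 = 5.796e-10 m³.

value=5.796e-10 m^3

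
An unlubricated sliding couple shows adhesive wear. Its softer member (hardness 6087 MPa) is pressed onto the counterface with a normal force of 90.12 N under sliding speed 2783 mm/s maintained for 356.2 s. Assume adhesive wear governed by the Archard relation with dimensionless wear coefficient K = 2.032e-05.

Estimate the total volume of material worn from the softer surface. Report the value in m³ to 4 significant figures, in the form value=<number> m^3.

value=2.982e-10 m^3

Intermediate values are shown rounded, and each operation maintains full float precision — rounded just once, at four significant figures.
Sliding speed v = 2783 mm/s = 2.783 m/s. Distance L = v·t = 2.783 m/s × 356.2 s = 991.3 m.
Hardness H = 6087 MPa = 6.087e+09 Pa.
Expressed in SI base units: W = 90.12 N, H = 6.087e+09 Pa, K = 2.032e-05.
Archard relation: V = K·W·L/H = 2.032e-05 · 90.12 · 991.3 / 6.087e+09 = 2.982e-10 m³.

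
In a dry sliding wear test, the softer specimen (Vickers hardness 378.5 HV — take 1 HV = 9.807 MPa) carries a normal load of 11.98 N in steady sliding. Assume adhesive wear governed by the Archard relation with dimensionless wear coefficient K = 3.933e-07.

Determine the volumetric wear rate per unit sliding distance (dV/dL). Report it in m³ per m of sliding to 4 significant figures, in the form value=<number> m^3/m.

value=1.269e-15 m^3/m

All arithmetic maintains full float precision; intermediates are printed rounded; a lone final rounding: 4 significant figures.
Convert: Hardness H = 378.5 HV × 9.807 MPa/HV = 3712 MPa = 3.712e+09 Pa.
Collected in SI base units: W = 11.98 N, H = 3.712e+09 Pa, K = 3.933e-07.
Sliding wear rate dV/dL = K·W/H, per unit distance: 3.933e-07 · 11.98 / 3.712e+09 = 1.269e-15 m³/m.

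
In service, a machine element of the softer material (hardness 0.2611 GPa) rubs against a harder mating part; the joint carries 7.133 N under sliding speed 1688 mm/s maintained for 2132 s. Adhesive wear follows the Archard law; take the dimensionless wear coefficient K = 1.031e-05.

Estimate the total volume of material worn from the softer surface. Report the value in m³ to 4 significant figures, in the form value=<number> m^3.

Each operation keeps exact precision; the intermediates are displayed rounded; rounded just once to 4 significant figures.
Sliding speed v = 1688 mm/s = 1.688 m/s. Distance L = v·t = 1.688 m/s × 2132 s = 3599 m.
Hardness H = 0.2611 GPa = 2.611e+08 Pa.
As SI base values: W = 7.133 N, H = 2.611e+08 Pa, K = 1.031e-05.
Apply Archard: V = K·W·L/H = 1.031e-05 · 7.133 · 3599 / 2.611e+08 = 1.014e-09 m³.

value=1.014e-09 m^3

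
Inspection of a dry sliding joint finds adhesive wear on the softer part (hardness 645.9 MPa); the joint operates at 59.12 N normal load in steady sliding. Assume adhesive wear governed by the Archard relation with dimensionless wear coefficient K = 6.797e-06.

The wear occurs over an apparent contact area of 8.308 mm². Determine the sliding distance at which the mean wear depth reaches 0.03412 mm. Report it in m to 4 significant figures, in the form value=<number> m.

value=455.6 m

The computation maintains full float precision; intermediate values are displayed rounded, and one final rounding: 4 significant digits.
Hardness H = 645.9 MPa = 6.459e+08 Pa.
Contact area A = 8.308 mm² = 8.308e-06 m².
Depth limit h_lim = 0.03412 mm = 3.412e-05 m.
Expressed in SI base units: W = 59.12 N, H = 6.459e+08 Pa, K = 6.797e-06.
At the depth limit, V_lim = h_lim·A = 3.412e-05 · 8.308e-06 = 2.835e-10 m³.
Thus life L = V_lim·H/(K·W) = 2.835e-10 · 6.459e+08 / (6.797e-06 · 59.12) = 455.6 m.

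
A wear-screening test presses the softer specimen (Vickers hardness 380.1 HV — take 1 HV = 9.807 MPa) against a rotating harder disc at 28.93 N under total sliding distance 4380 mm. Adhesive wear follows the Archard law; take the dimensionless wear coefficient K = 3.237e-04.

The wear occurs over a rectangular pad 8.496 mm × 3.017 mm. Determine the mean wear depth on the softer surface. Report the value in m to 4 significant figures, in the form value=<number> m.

The intermediates are shown rounded, and every step keeps full float precision — one last rounding to four significant figures.
Total distance L = 4380 mm = 4.380 m.
Hardness H = 380.1 HV × 9.807 MPa/HV = 3728 MPa = 3.728e+09 Pa.
Pad sides 8.496 mm × 3.017 mm = 0.008496 m × 0.003017 m. Contact area A = 0.008496 m × 0.003017 m = 2.563e-05 m².
Working in SI base units: W = 28.93 N, H = 3.728e+09 Pa, K = 3.237e-04.
The Archard volume V = K·W·L/H = 3.237e-04 · 28.93 · 4.380 / 3.728e+09 = 1.100e-11 m³.
Mean depth h = V/A = 1.100e-11 / 2.563e-05 = 4.293e-07 m.

value=4.293e-07 m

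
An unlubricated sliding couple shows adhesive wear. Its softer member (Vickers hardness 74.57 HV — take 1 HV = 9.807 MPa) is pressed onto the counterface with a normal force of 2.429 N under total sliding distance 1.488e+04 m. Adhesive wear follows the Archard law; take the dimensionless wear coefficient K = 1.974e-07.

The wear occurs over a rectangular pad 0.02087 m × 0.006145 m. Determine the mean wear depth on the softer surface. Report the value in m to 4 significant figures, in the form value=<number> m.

The computation holds full float precision; printed values are rounded, and rounded just once: four significant figures.
Convert: Hardness H = 74.57 HV × 9.807 MPa/HV = 731.3 MPa = 7.313e+08 Pa.
Convert: Contact area A = 0.02087 m × 0.006145 m = 1.282e-04 m².
Expressed in SI base units: W = 2.429 N, H = 7.313e+08 Pa, K = 1.974e-07.
Worn volume V = K·W·L/H = 1.974e-07 · 2.429 · 1.488e+04 / 7.313e+08 = 9.756e-12 m³.
Wear depth h = V/A = 9.756e-12 / 1.282e-04 = 7.607e-08 m.

value=7.607e-08 m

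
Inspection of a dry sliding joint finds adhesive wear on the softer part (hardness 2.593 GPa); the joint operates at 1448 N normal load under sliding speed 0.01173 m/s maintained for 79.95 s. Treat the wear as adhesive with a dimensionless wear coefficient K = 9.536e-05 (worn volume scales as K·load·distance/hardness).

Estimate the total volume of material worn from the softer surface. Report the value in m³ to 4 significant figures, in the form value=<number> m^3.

value=4.994e-11 m^3

All working math runs at full precision, and printed values are rounded — a lone final rounding, at four significant figures.
The distance L = v·t = 0.01173 m/s × 79.95 s = 0.9378 m.
Hardness H = 2.593 GPa = 2.593e+09 Pa.
Restated in SI base units: W = 1448 N, H = 2.593e+09 Pa, K = 9.536e-05.
Apply Archard: V = K·W·L/H = 9.536e-05 · 1448 · 0.9378 / 2.593e+09 = 4.994e-11 m³.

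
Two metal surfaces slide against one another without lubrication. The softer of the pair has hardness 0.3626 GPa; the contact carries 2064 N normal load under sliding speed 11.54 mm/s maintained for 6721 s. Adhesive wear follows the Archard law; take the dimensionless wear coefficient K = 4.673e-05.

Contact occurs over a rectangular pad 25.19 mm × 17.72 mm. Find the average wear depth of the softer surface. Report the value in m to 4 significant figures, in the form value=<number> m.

The algebra holds exact precision. The intermediates are printed rounded; one last rounding, at 4 significant digits.
Convert: Sliding speed v = 11.54 mm/s = 0.01154 m/s. The distance L = v·t = 0.01154 m/s × 6721 s = 77.56 m.
Convert: Hardness H = 0.3626 GPa = 3.626e+08 Pa.
Convert: Pad sides 25.19 mm × 17.72 mm = 0.02519 m × 0.01772 m. Contact area A = 0.02519 m × 0.01772 m = 4.464e-04 m².
Restated in SI base units: W = 2064 N, H = 3.626e+08 Pa, K = 4.673e-05.
Apply Archard: V = K·W·L/H = 4.673e-05 · 2064 · 77.56 / 3.626e+08 = 2.063e-08 m³.
Mean depth h = V/A = 2.063e-08 / 4.464e-04 = 4.622e-05 m.

value=4.622e-05 m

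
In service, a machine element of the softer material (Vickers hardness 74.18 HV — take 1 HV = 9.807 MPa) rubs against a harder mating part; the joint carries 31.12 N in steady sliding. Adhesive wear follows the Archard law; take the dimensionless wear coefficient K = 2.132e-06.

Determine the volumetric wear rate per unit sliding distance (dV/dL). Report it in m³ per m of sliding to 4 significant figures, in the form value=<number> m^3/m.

value=9.120e-14 m^3/m

The intermediates are shown rounded — all arithmetic holds full precision, and rounded once at the end: four significant digits.
Hardness H = 74.18 HV × 9.807 MPa/HV = 727.5 MPa = 7.275e+08 Pa.
SI base units throughout: W = 31.12 N, H = 7.275e+08 Pa, K = 2.132e-06.
The wear rate dV/dL = K·W/H: 2.132e-06 · 31.12 / 7.275e+08 = 9.120e-14 m³/m.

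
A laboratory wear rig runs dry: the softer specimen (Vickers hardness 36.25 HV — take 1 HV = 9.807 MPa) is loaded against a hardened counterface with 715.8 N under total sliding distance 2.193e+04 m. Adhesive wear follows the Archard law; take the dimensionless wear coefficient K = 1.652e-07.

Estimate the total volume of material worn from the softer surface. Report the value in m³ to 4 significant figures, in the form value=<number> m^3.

value=7.295e-09 m^3

The algebra maintains full float precision, and quoted intermediates are rounded. Rounded once at the end to 4 significant figures.
Hardness H = 36.25 HV × 9.807 MPa/HV = 355.5 MPa = 3.555e+08 Pa.
Working in SI base units: W = 715.8 N, H = 3.555e+08 Pa, K = 1.652e-07.
The Archard volume V = K·W·L/H = 1.652e-07 · 715.8 · 2.193e+04 / 3.555e+08 = 7.295e-09 m³.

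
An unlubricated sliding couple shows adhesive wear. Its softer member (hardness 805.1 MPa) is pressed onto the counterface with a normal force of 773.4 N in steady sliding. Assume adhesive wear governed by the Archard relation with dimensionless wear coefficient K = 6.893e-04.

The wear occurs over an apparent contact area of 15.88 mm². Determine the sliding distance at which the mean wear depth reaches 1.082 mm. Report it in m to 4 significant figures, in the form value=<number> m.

The intermediates are displayed rounded; the algebra carries full float precision, and a single final rounding to 4 significant figures.
Convert: Hardness H = 805.1 MPa = 8.051e+08 Pa.
Convert: Contact area A = 15.88 mm² = 1.588e-05 m².
Convert: Depth limit h_lim = 1.082 mm = 0.001082 m.
As SI base values: W = 773.4 N, H = 8.051e+08 Pa, K = 6.893e-04.
Allowed volume V_lim = h_lim·A = 0.001082 · 1.588e-05 = 1.718e-08 m³.
Thus life L = V_lim·H/(K·W) = 1.718e-08 · 8.051e+08 / (6.893e-04 · 773.4) = 25.95 m.

value=25.95 m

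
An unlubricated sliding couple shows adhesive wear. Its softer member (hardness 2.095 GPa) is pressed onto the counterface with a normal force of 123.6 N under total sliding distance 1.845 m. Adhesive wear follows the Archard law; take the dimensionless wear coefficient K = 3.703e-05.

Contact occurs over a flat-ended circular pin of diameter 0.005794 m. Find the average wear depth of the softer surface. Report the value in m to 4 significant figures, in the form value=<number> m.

The algebra keeps full float precision, and quoted intermediates are rounded, and rounded once at the end to four significant digits.
Hardness H = 2.095 GPa = 2.095e+09 Pa.
Contact area A = π·d²/4 = π·(0.005794 m)²/4 = 2.637e-05 m².
As SI base values: W = 123.6 N, H = 2.095e+09 Pa, K = 3.703e-05.
By Archard's law, V = K·W·L/H = 3.703e-05 · 123.6 · 1.845 / 2.095e+09 = 4.031e-12 m³.
Mean depth h = V/A = 4.031e-12 / 2.637e-05 = 1.529e-07 m.

value=1.529e-07 m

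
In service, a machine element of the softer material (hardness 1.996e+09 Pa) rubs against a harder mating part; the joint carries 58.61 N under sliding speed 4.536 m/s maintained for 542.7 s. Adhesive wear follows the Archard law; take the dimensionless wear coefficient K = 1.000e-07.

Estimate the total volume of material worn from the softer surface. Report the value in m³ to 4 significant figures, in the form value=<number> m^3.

Intermediates appear rounded. All working math keeps full precision, and one last rounding, at 4 significant figures.
Convert: Sliding distance L = v·t = 4.536 m/s × 542.7 s = 2462 m.
In SI base units: W = 58.61 N, H = 1.996e+09 Pa, K = 1.000e-07.
Worn volume V = K·W·L/H = 1.000e-07 · 58.61 · 2462 / 1.996e+09 = 7.228e-12 m³.

value=7.228e-12 m^3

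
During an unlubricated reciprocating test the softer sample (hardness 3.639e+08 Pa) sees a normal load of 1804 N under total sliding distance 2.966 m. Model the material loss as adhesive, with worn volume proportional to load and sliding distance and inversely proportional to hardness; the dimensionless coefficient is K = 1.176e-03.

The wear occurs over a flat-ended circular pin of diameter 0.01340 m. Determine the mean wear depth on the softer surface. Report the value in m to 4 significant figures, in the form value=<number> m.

value=1.226e-04 m

Intermediate values are displayed rounded, and the computation carries full float precision. Rounded just once, at four significant figures.
Contact area A = π·d²/4 = π·(0.01340 m)²/4 = 1.410e-04 m².
SI base units throughout: W = 1804 N, H = 3.639e+08 Pa, K = 1.176e-03.
Archard relation: V = K·W·L/H = 1.176e-03 · 1804 · 2.966 / 3.639e+08 = 1.729e-08 m³.
Wear depth h = V/A = 1.729e-08 / 1.410e-04 = 1.226e-04 m.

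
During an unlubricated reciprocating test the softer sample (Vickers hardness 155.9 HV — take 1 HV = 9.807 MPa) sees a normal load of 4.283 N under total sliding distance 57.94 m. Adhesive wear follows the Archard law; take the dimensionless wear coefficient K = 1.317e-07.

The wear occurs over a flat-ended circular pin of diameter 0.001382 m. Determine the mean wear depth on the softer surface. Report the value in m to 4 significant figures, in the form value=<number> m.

value=1.425e-08 m

Intermediate values are shown rounded; every step maintains full float precision — one last rounding: four significant digits.
Convert: Hardness H = 155.9 HV × 9.807 MPa/HV = 1529 MPa = 1.529e+09 Pa.
Convert: Contact area A = π·d²/4 = π·(0.001382 m)²/4 = 1.500e-06 m².
Collected in SI base units: W = 4.283 N, H = 1.529e+09 Pa, K = 1.317e-07.
Volume removed: V = K·W·L/H = 1.317e-07 · 4.283 · 57.94 / 1.529e+09 = 2.138e-14 m³.
Mean depth h = V/A = 2.138e-14 / 1.500e-06 = 1.425e-08 m.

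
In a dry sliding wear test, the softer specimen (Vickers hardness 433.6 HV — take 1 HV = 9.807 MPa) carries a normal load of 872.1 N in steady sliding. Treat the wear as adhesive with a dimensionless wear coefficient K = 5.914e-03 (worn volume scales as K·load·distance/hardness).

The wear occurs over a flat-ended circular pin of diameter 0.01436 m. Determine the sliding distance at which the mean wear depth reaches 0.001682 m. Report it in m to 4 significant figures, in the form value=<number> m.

The computation carries full precision — shown intermediates are rounded — a lone final rounding to four significant digits.
Convert: Hardness H = 433.6 HV × 9.807 MPa/HV = 4252 MPa = 4.252e+09 Pa.
Convert: Contact area A = π·d²/4 = π·(0.01436 m)²/4 = 1.620e-04 m².
Expressed in SI base units: W = 872.1 N, H = 4.252e+09 Pa, K = 5.914e-03.
Permissible volume V_lim = h_lim·A = 0.001682 · 1.620e-04 = 2.724e-07 m³.
Sliding life L = V_lim·H/(K·W) = 2.724e-07 · 4.252e+09 / (5.914e-03 · 872.1) = 224.6 m.

value=224.6 m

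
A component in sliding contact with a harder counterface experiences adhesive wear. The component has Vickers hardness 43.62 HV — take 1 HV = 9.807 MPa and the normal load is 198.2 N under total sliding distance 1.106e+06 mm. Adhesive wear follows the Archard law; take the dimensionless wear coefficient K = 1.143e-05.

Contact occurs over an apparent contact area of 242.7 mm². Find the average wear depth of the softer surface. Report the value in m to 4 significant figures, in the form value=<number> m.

value=2.413e-05 m

All arithmetic runs at full precision. Intermediates are shown rounded. Rounded once at the end to 4 significant figures.
Convert: Distance L = 1.106e+06 mm = 1106 m.
Convert: Hardness H = 43.62 HV × 9.807 MPa/HV = 427.8 MPa = 4.278e+08 Pa.
Convert: Contact area A = 242.7 mm² = 2.427e-04 m².
In SI base units, W = 198.2 N, H = 4.278e+08 Pa, K = 1.143e-05.
The Archard volume V = K·W·L/H = 1.143e-05 · 198.2 · 1106 / 4.278e+08 = 5.857e-09 m³.
Mean wear depth h = V/A = 5.857e-09 / 2.427e-04 = 2.413e-05 m.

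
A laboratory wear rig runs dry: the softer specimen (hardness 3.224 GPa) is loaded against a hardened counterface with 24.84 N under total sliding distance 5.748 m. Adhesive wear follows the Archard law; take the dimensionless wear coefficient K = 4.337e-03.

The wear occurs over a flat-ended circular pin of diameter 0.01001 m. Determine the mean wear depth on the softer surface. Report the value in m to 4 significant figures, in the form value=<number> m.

Intermediate values appear rounded; every step carries exact precision — rounded once at the end to 4 significant digits.
Hardness H = 3.224 GPa = 3.224e+09 Pa.
Contact area A = π·d²/4 = π·(0.01001 m)²/4 = 7.870e-05 m².
In SI base units, W = 24.84 N, H = 3.224e+09 Pa, K = 4.337e-03.
Archard volume V = K·W·L/H = 4.337e-03 · 24.84 · 5.748 / 3.224e+09 = 1.921e-10 m³.
Mean depth h = V/A = 1.921e-10 / 7.870e-05 = 2.441e-06 m.

value=2.441e-06 m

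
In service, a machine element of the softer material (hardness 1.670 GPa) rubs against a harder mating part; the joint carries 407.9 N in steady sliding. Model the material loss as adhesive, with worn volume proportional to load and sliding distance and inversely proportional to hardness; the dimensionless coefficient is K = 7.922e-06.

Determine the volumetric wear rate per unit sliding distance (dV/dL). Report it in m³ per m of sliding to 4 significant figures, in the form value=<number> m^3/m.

value=1.935e-12 m^3/m

Shown intermediates are rounded; all working math carries full float precision, and a lone final rounding, at four significant digits.
Hardness H = 1.670 GPa = 1.670e+09 Pa.
In SI base units: W = 407.9 N, H = 1.670e+09 Pa, K = 7.922e-06.
Rate of wear dV/dL = K·W/H (independent of L): 7.922e-06 · 407.9 / 1.670e+09 = 1.935e-12 m³/m.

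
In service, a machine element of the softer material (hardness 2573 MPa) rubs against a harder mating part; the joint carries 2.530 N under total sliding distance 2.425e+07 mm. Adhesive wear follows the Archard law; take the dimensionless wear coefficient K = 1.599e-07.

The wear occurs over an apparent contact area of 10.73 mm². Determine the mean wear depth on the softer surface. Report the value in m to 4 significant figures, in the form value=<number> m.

value=3.553e-07 m

The computation keeps exact precision, and intermediate values appear rounded; rounded once at the end: 4 significant figures.
Convert: Sliding distance L = 2.425e+07 mm = 2.425e+04 m.
Convert: Hardness H = 2573 MPa = 2.573e+09 Pa.
Convert: Contact area A = 10.73 mm² = 1.073e-05 m².
In SI base units: W = 2.530 N, H = 2.573e+09 Pa, K = 1.599e-07.
By Archard's law, V = K·W·L/H = 1.599e-07 · 2.530 · 2.425e+04 / 2.573e+09 = 3.813e-12 m³.
Depth h = V/A = 3.813e-12 / 1.073e-05 = 3.553e-07 m.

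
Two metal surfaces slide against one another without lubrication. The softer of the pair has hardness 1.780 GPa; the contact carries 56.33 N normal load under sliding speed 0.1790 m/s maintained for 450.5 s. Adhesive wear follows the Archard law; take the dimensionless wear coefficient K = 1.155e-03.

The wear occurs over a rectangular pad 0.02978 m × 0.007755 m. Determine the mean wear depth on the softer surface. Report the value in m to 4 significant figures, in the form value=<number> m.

Intermediates are printed rounded. The computation holds exact precision — rounded just once to four significant figures.
Convert: The distance L = v·t = 0.1790 m/s × 450.5 s = 80.64 m.
Convert: Hardness H = 1.780 GPa = 1.780e+09 Pa.
Convert: Contact area A = 0.02978 m × 0.007755 m = 2.309e-04 m².
In SI base units: W = 56.33 N, H = 1.780e+09 Pa, K = 1.155e-03.
Worn volume V = K·W·L/H = 1.155e-03 · 56.33 · 80.64 / 1.780e+09 = 2.947e-09 m³.
Depth of wear h = V/A = 2.947e-09 / 2.309e-04 = 1.276e-05 m.

value=1.276e-05 m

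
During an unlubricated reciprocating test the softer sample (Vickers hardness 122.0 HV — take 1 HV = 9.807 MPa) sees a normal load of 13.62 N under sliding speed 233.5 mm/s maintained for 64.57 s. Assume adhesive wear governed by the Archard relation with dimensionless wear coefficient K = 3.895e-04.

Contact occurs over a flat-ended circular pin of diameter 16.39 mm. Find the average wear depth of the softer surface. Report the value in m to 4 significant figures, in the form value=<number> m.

Each operation maintains full float precision. The intermediates are printed rounded, and rounded once at the end, at four significant digits.
Sliding speed v = 233.5 mm/s = 0.2335 m/s. The distance L = v·t = 0.2335 m/s × 64.57 s = 15.08 m.
Hardness H = 122.0 HV × 9.807 MPa/HV = 1196 MPa = 1.196e+09 Pa.
Pin diameter d = 16.39 mm = 0.01639 m. Contact area A = π·d²/4 = π·(0.01639 m)²/4 = 2.110e-04 m².
As SI base values: W = 13.62 N, H = 1.196e+09 Pa, K = 3.895e-04.
By Archard's law, V = K·W·L/H = 3.895e-04 · 13.62 · 15.08 / 1.196e+09 = 6.685e-11 m³.
Average depth h = V/A = 6.685e-11 / 2.110e-04 = 3.169e-07 m.

value=3.169e-07 m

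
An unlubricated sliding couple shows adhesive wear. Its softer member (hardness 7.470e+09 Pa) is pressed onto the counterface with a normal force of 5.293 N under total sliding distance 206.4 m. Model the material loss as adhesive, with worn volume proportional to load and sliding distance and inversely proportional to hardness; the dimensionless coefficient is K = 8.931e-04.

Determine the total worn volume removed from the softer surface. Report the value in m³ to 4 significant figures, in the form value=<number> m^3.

The computation maintains full precision; intermediates are shown rounded — a single final rounding to four significant digits.
In SI base units, W = 5.293 N, H = 7.470e+09 Pa, K = 8.931e-04.
By Archard's law, V = K·W·L/H = 8.931e-04 · 5.293 · 206.4 / 7.470e+09 = 1.306e-10 m³.

value=1.306e-10 m^3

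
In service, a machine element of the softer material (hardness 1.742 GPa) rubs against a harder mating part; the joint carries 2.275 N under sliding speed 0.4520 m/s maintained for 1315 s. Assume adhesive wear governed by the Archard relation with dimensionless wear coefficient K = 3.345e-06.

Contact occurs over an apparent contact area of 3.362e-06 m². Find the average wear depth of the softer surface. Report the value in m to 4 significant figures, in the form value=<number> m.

Intermediate values are displayed rounded. All arithmetic carries exact precision; one final rounding: four significant figures.
Sliding distance L = v·t = 0.4520 m/s × 1315 s = 594.4 m.
Hardness H = 1.742 GPa = 1.742e+09 Pa.
In SI base units: W = 2.275 N, H = 1.742e+09 Pa, K = 3.345e-06.
Apply Archard: V = K·W·L/H = 3.345e-06 · 2.275 · 594.4 / 1.742e+09 = 2.597e-12 m³.
Mean wear depth h = V/A = 2.597e-12 / 3.362e-06 = 7.723e-07 m.

value=7.723e-07 m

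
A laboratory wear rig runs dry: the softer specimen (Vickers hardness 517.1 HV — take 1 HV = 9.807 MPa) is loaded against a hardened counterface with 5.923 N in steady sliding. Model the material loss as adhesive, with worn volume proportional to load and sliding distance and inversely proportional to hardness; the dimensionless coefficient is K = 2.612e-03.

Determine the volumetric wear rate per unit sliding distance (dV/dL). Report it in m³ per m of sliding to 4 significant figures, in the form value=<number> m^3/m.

value=3.051e-12 m^3/m

The computation maintains exact precision — intermediate values are displayed rounded — a single final rounding to 4 significant digits.
Hardness H = 517.1 HV × 9.807 MPa/HV = 5071 MPa = 5.071e+09 Pa.
As SI base values: W = 5.923 N, H = 5.071e+09 Pa, K = 2.612e-03.
The wear rate dV/dL = K·W/H, so: 2.612e-03 · 5.923 / 5.071e+09 = 3.051e-12 m³/m.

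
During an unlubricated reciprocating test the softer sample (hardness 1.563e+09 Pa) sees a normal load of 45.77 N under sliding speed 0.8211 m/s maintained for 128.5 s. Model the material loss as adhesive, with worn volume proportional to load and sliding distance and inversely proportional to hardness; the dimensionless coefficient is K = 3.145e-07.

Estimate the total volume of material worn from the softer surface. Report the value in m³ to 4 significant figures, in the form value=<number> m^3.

The intermediates are printed rounded; the computation holds full precision — one final rounding: 4 significant figures.
Convert: Distance L = v·t = 0.8211 m/s × 128.5 s = 105.5 m.
In SI base units, W = 45.77 N, H = 1.563e+09 Pa, K = 3.145e-07.
Archard volume V = K·W·L/H = 3.145e-07 · 45.77 · 105.5 / 1.563e+09 = 9.717e-13 m³.

value=9.717e-13 m^3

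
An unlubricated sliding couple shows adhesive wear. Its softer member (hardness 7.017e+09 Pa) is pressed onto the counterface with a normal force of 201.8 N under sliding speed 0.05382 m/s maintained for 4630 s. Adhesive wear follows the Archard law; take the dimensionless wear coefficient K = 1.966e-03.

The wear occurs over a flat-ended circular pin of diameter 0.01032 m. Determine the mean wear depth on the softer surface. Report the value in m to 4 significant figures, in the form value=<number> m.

value=1.684e-04 m

Intermediates are shown rounded — all arithmetic keeps full float precision; one final rounding: four significant figures.
Convert: Sliding distance L = v·t = 0.05382 m/s × 4630 s = 249.2 m.
Convert: Contact area A = π·d²/4 = π·(0.01032 m)²/4 = 8.365e-05 m².
As SI base values: W = 201.8 N, H = 7.017e+09 Pa, K = 1.966e-03.
Volume removed: V = K·W·L/H = 1.966e-03 · 201.8 · 249.2 / 7.017e+09 = 1.409e-08 m³.
Mean wear depth h = V/A = 1.409e-08 / 8.365e-05 = 1.684e-04 m.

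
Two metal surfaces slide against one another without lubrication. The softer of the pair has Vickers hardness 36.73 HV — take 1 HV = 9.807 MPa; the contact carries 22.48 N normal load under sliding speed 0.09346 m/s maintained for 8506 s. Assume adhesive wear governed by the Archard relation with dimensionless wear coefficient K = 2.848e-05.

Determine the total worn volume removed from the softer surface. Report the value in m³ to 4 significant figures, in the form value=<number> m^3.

value=1.413e-09 m^3

Every step holds full precision — printed values are rounded — rounded once at the end, at 4 significant figures.
The distance L = v·t = 0.09346 m/s × 8506 s = 795.0 m.
Hardness H = 36.73 HV × 9.807 MPa/HV = 360.2 MPa = 3.602e+08 Pa.
Restated in SI base units: W = 22.48 N, H = 3.602e+08 Pa, K = 2.848e-05.
Volume removed: V = K·W·L/H = 2.848e-05 · 22.48 · 795.0 / 3.602e+08 = 1.413e-09 m³.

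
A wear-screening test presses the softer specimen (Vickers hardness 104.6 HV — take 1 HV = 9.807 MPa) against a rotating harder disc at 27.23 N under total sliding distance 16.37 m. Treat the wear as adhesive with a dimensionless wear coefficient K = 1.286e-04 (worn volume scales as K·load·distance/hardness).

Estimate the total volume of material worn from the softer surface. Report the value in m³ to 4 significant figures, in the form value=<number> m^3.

value=5.588e-11 m^3

Shown intermediates are rounded, and all arithmetic carries exact precision. Rounded once at the end to four significant figures.
Convert: Hardness H = 104.6 HV × 9.807 MPa/HV = 1026 MPa = 1.026e+09 Pa.
Working in SI base units: W = 27.23 N, H = 1.026e+09 Pa, K = 1.286e-04.
Archard relation: V = K·W·L/H = 1.286e-04 · 27.23 · 16.37 / 1.026e+09 = 5.588e-11 m³.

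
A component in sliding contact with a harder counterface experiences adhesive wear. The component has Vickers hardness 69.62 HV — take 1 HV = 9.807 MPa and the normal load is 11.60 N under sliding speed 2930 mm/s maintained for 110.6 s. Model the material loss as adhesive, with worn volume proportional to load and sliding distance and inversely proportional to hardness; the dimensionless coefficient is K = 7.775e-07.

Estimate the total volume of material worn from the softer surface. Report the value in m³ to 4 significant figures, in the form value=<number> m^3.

All arithmetic maintains exact precision; quoted intermediates are rounded, and a single final rounding: 4 significant figures.
Sliding speed v = 2930 mm/s = 2.930 m/s. Path length L = v·t = 2.930 m/s × 110.6 s = 324.1 m.
Hardness H = 69.62 HV × 9.807 MPa/HV = 682.8 MPa = 6.828e+08 Pa.
SI base units throughout: W = 11.60 N, H = 6.828e+08 Pa, K = 7.775e-07.
Volume removed: V = K·W·L/H = 7.775e-07 · 11.60 · 324.1 / 6.828e+08 = 4.281e-12 m³.

value=4.281e-12 m^3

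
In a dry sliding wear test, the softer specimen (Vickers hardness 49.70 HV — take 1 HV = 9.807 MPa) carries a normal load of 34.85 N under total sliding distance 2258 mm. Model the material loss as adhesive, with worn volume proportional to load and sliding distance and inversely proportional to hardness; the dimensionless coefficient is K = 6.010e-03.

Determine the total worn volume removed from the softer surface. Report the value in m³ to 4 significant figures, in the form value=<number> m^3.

value=9.703e-10 m^3

Each operation carries full precision. Displayed values are rounded, and a single final rounding: 4 significant digits.
Total distance L = 2258 mm = 2.258 m.
Hardness H = 49.70 HV × 9.807 MPa/HV = 487.4 MPa = 4.874e+08 Pa.
Collected in SI base units: W = 34.85 N, H = 4.874e+08 Pa, K = 6.010e-03.
Worn volume V = K·W·L/H = 6.010e-03 · 34.85 · 2.258 / 4.874e+08 = 9.703e-10 m³.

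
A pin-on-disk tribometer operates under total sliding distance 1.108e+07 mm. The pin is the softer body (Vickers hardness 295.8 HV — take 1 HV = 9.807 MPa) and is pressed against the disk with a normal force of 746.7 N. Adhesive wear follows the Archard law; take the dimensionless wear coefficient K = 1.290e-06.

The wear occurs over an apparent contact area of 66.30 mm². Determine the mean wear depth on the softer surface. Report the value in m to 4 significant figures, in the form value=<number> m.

Intermediates are printed rounded; all arithmetic holds full precision; one final rounding, at 4 significant digits.
Convert: Distance covered L = 1.108e+07 mm = 1.108e+04 m.
Convert: Hardness H = 295.8 HV × 9.807 MPa/HV = 2901 MPa = 2.901e+09 Pa.
Convert: Contact area A = 66.30 mm² = 6.630e-05 m².
Working in SI base units: W = 746.7 N, H = 2.901e+09 Pa, K = 1.290e-06.
Archard volume V = K·W·L/H = 1.290e-06 · 746.7 · 1.108e+04 / 2.901e+09 = 3.679e-09 m³.
Wear depth h = V/A = 3.679e-09 / 6.630e-05 = 5.549e-05 m.

value=5.549e-05 m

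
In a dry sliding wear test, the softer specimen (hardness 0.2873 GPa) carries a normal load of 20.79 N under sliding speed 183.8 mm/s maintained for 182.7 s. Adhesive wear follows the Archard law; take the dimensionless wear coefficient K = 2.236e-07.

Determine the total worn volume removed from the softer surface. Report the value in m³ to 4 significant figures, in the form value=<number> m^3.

value=5.433e-13 m^3

The algebra runs at full precision — printed values are rounded — rounded just once: four significant digits.
Convert: Sliding speed v = 183.8 mm/s = 0.1838 m/s. The distance L = v·t = 0.1838 m/s × 182.7 s = 33.58 m.
Convert: Hardness H = 0.2873 GPa = 2.873e+08 Pa.
SI base units throughout: W = 20.79 N, H = 2.873e+08 Pa, K = 2.236e-07.
Archard volume V = K·W·L/H = 2.236e-07 · 20.79 · 33.58 / 2.873e+08 = 5.433e-13 m³.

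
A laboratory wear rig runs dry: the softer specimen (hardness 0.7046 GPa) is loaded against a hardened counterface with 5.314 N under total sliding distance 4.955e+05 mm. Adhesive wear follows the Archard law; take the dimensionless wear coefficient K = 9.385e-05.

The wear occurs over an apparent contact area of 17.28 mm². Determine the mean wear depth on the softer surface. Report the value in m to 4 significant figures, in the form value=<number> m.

value=2.030e-05 m

Each operation maintains full float precision; the intermediates are printed rounded, and rounded just once, at four significant digits.
Convert: Path length L = 4.955e+05 mm = 495.5 m.
Convert: Hardness H = 0.7046 GPa = 7.046e+08 Pa.
Convert: Contact area A = 17.28 mm² = 1.728e-05 m².
Working in SI base units: W = 5.314 N, H = 7.046e+08 Pa, K = 9.385e-05.
Volume removed: V = K·W·L/H = 9.385e-05 · 5.314 · 495.5 / 7.046e+08 = 3.507e-10 m³.
Average depth h = V/A = 3.507e-10 / 1.728e-05 = 2.030e-05 m.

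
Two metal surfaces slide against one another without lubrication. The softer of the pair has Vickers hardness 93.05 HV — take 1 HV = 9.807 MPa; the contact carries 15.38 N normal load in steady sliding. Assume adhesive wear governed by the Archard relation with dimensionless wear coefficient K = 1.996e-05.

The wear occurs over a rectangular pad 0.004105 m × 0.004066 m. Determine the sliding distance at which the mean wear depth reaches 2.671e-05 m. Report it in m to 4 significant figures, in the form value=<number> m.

value=1325 m

All working math carries full precision — intermediates are printed rounded, and a lone final rounding: four significant digits.
Convert: Hardness H = 93.05 HV × 9.807 MPa/HV = 912.5 MPa = 9.125e+08 Pa.
Convert: Contact area A = 0.004105 m × 0.004066 m = 1.669e-05 m².
Restated in SI base units: W = 15.38 N, H = 9.125e+08 Pa, K = 1.996e-05.
Volume at the limit: V_lim = h_lim·A = 2.671e-05 · 1.669e-05 = 4.458e-10 m³.
So the life L = V_lim·H/(K·W) = 4.458e-10 · 9.125e+08 / (1.996e-05 · 15.38) = 1325 m.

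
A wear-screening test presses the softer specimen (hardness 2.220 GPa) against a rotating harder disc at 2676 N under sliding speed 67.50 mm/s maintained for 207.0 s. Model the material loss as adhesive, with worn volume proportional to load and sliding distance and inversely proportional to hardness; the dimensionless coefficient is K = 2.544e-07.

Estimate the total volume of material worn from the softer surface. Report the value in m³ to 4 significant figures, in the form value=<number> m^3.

Quoted intermediates are rounded, and all working math maintains full float precision. Rounded once at the end, at four significant figures.
Convert: Sliding speed v = 67.50 mm/s = 0.06750 m/s. Sliding distance L = v·t = 0.06750 m/s × 207.0 s = 13.97 m.
Convert: Hardness H = 2.220 GPa = 2.220e+09 Pa.
Collected in SI base units: W = 2676 N, H = 2.220e+09 Pa, K = 2.544e-07.
Apply Archard: V = K·W·L/H = 2.544e-07 · 2676 · 13.97 / 2.220e+09 = 4.285e-12 m³.

value=4.285e-12 m^3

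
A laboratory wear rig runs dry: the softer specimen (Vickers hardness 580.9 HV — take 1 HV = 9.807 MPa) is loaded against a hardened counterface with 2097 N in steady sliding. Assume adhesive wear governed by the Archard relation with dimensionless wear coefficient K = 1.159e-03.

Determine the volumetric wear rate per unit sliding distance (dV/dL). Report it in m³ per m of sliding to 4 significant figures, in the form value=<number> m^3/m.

All arithmetic runs at full precision. Intermediates appear rounded, and one final rounding, at 4 significant digits.
Hardness H = 580.9 HV × 9.807 MPa/HV = 5697 MPa = 5.697e+09 Pa.
Expressed in SI base units: W = 2097 N, H = 5.697e+09 Pa, K = 1.159e-03.
Volumetric rate dV/dL = K·W/H — distance-free: 1.159e-03 · 2097 / 5.697e+09 = 4.266e-10 m³/m.

value=4.266e-10 m^3/m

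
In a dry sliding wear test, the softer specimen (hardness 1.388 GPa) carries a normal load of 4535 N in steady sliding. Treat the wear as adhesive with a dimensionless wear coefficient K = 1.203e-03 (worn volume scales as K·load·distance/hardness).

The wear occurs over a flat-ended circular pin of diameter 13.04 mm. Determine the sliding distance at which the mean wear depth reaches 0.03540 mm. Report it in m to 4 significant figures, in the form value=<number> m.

The computation maintains exact precision; printed values are rounded. Rounded just once, at four significant digits.
Hardness H = 1.388 GPa = 1.388e+09 Pa.
Pin diameter d = 13.04 mm = 0.01304 m. Contact area A = π·d²/4 = π·(0.01304 m)²/4 = 1.336e-04 m².
Depth limit h_lim = 0.03540 mm = 3.540e-05 m.
Working in SI base units: W = 4535 N, H = 1.388e+09 Pa, K = 1.203e-03.
Wearable volume V_lim = h_lim·A = 3.540e-05 · 1.336e-04 = 4.728e-09 m³.
Life L = V_lim·H/(K·W) = 4.728e-09 · 1.388e+09 / (1.203e-03 · 4535) = 1.203 m.

value=1.203 m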